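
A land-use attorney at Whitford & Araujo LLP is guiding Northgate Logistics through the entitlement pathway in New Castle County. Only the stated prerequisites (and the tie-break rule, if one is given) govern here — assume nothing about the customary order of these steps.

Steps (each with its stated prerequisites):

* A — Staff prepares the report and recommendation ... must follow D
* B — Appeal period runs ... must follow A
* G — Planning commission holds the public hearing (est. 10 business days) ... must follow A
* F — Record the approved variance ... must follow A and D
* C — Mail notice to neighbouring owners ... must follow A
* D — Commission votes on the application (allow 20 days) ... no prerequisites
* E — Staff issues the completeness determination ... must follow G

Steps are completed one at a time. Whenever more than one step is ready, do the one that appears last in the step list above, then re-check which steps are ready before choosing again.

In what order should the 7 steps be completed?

Only D has no prerequisites, so it is first.
Next only A has its prerequisites met → A.
Ready: C, F, G and B. C is listed later → C.
Ready: F, G and B. F is listed later → F.
Now G and B have their prerequisites met. G is listed later, so G next.
Ready: E and B. E is listed later → E.
Next only B has its prerequisites met → B.

D A C F G E B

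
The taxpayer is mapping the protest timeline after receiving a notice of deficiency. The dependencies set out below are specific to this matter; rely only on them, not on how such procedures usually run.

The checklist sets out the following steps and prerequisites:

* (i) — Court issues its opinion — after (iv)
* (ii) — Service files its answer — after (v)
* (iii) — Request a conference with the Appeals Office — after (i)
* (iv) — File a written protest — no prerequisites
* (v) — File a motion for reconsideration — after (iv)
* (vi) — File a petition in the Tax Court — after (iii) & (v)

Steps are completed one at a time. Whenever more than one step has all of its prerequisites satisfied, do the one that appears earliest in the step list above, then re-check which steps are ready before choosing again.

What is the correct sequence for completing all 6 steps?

(iv), (i), (iii), (v), (ii), (vi)

(iv) is the only step with nothing outstanding, so it goes first.
Now (i) and (v) have their prerequisites met. (i) is listed earlier, so (i) next.
Now (iii) and (v) have their prerequisites met. (iii) is listed earlier, so (iii) next.
Next only (v) has its prerequisites met → (v).
(ii) and (vi) are both available; (ii) is listed earlier → (ii).
That leaves (vi) as the only ready step → (vi).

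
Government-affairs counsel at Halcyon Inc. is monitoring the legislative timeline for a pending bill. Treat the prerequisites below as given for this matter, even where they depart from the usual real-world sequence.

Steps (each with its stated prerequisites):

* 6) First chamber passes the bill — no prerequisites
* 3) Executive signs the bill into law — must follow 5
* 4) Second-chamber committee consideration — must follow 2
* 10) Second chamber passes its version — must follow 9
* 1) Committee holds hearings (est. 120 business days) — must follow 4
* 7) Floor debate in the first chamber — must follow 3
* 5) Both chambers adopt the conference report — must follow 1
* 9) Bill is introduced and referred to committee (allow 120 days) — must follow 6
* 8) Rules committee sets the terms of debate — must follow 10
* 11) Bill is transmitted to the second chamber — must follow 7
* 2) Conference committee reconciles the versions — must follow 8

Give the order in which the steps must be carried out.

6 9 10 8 2 4 1 5 3 7 11

6 has no prerequisites → 6 first.
9 is the only step now ready → 9.
10 needed 9, now all done → 10.
8 is the only step now ready → 8.
2 is the only step now ready → 2.
That leaves 4 as the only ready step → 4.
1 needed 4, now all done → 1.
5 needed 1, now all done → 5.
3 is the only step now ready → 3.
Next only 7 has its prerequisites met → 7.
11 needed 7, now all done → 11.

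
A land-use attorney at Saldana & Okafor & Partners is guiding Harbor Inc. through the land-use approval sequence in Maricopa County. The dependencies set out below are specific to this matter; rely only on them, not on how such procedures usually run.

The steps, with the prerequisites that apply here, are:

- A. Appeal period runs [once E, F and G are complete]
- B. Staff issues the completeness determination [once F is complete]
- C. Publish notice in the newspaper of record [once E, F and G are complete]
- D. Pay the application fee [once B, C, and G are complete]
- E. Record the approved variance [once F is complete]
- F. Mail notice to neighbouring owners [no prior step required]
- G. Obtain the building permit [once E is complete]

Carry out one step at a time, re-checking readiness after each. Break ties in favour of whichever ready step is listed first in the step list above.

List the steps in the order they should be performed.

F is the only step with nothing outstanding, so it goes first.
Now B and E have their prerequisites met. B is listed earlier, so B next.
That leaves E as the only ready step → E.
G is the only step now ready → G.
Ready: A and C. A is listed earlier → A.
Next only C has its prerequisites met → C.
D is the only step now ready → D.

F → B → E → G → A → C → D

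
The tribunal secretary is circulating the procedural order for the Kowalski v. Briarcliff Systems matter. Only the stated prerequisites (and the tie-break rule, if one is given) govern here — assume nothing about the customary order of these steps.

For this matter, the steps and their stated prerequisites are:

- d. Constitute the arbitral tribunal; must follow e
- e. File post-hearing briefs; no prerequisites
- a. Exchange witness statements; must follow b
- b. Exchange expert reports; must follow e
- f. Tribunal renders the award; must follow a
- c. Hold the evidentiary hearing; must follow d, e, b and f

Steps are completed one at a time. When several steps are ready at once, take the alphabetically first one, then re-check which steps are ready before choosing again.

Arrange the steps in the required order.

e, b, a, d, f, c

Only e has no prerequisites, so it is first.
Ready: b and d. b has the earlier label → b.
Ready: a and d. a has the earlier label → a.
f now also ready, so the ready set is {d, f}; d has the earlier label → d.
f is the only step now ready → f.
c needed b, d, e and f, now all done → c.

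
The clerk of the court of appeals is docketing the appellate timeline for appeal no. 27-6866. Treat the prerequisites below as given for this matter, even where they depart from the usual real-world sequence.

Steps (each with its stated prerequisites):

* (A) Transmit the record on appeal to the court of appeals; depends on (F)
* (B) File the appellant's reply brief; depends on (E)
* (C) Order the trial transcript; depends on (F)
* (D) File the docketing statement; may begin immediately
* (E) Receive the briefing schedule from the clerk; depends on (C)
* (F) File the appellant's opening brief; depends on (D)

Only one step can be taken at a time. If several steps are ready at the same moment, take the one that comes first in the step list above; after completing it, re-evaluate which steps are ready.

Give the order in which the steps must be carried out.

(D), (F), (A), (C), (E), (B)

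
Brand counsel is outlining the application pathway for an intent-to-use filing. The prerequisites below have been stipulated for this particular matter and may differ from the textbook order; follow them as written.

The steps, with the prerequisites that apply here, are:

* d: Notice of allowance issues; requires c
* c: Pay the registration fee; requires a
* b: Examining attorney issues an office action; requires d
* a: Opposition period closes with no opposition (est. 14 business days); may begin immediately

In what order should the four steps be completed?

a, c, d, b

a is the only step with nothing outstanding, so it goes first.
c needed a, now all done → c.
That leaves d as the only ready step → d.
b needed d, now all done → b.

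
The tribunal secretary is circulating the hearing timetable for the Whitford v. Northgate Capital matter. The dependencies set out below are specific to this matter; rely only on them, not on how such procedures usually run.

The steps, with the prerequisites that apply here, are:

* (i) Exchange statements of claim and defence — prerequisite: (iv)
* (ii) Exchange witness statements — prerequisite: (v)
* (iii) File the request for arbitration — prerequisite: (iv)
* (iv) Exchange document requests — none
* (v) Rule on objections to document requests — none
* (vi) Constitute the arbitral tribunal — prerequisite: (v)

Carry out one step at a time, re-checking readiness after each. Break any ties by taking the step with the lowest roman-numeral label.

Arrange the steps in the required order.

(iv) and (v) have no prerequisites; (iv) has the earlier label, so (iv) is first.
Ready: (i), (iii) and (v). (i) has the earlier label → (i).
Ready: (iii) and (v). (iii) has the earlier label → (iii).
That leaves (v) as the only ready step → (v).
Now (ii) and (vi) have their prerequisites met. (ii) has the earlier label, so (ii) next.
(vi) needed (v), now all done → (vi).

(iv), (i), (iii), (v), (ii), (vi)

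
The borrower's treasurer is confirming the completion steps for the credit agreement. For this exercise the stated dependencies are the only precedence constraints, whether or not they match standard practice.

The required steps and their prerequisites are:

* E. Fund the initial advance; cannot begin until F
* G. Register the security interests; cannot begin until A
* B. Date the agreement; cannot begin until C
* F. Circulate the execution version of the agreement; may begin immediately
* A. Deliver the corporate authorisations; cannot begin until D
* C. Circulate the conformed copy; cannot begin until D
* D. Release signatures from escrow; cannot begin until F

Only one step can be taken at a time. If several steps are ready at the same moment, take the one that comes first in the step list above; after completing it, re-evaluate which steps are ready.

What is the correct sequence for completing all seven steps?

F → E → D → A → G → C → B

F has no prerequisites → F first.
Now E and D have their prerequisites met. E is listed earlier, so E next.
D needed F, now all done → D.
A and C are both available; A is listed earlier → A.
G now also ready, so the ready set is {G, C}; G is listed earlier → G.
C needed D, now all done → C.
B needed C, now all done → B.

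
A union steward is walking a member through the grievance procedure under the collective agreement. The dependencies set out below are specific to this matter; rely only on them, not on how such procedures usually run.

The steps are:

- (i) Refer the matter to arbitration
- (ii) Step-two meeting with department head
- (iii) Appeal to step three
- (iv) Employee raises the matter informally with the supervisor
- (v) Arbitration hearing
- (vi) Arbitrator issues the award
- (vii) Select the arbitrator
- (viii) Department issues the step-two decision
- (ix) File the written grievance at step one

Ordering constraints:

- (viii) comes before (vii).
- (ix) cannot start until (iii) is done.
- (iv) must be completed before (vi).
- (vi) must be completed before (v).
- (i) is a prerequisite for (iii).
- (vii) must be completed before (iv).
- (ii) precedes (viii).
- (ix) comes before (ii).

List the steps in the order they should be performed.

(i) (iii) (ix) (ii) (viii) (vii) (iv) (vi) (v)

Only (i) has no prerequisites, so it is first.
Next only (iii) has its prerequisites met → (iii).
(ix) is the only step now ready → (ix).
Next only (ii) has its prerequisites met → (ii).
(viii) needed (ii), now all done → (viii).
That leaves (vii) as the only ready step → (vii).
That leaves (iv) as the only ready step → (iv).
(vi) is the only step now ready → (vi).
(v) is the only step now ready → (v).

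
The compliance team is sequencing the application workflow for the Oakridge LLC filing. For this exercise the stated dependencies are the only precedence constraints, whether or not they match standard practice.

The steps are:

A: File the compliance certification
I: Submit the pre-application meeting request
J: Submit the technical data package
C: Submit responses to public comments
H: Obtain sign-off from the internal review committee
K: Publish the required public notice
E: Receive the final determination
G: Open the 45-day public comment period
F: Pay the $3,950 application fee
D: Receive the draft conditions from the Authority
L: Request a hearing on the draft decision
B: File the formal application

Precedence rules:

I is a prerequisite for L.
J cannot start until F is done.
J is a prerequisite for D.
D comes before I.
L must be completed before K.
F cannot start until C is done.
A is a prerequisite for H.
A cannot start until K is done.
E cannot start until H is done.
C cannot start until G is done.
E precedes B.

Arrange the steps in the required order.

G, C, F, J, D, I, L, K, A, H, E, B

G is the only step with nothing outstanding, so it goes first.
Next only C has its prerequisites met → C.
That leaves F as the only ready step → F.
J is the only step now ready → J.
Next only D has its prerequisites met → D.
I is the only step now ready → I.
L is the only step now ready → L.
K needed L, now all done → K.
A is the only step now ready → A.
H is the only step now ready → H.
E needed H, now all done → E.
Next only B has its prerequisites met → B.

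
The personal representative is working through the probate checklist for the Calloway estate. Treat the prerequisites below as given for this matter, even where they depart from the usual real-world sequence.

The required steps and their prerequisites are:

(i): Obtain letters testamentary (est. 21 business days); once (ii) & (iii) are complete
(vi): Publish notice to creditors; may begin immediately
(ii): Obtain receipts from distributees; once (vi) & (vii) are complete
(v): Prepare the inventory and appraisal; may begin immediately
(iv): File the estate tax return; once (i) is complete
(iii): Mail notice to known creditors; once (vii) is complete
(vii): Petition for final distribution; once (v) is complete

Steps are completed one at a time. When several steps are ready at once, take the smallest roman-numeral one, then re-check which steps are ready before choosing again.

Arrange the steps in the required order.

(v), (vi), (vii), (ii), (iii), (i), (iv)

(v) and (vi) have no prerequisites; (v) has the earlier label, so (v) is first.
Now (vi) and (vii) have their prerequisites met. (vi) has the earlier label, so (vi) next.
Next only (vii) has its prerequisites met → (vii).
(ii) and (iii) are both available; (ii) has the earlier label → (ii).
(iii) needed (vii), now all done → (iii).
(i) needed (ii) and (iii), now all done → (i).
That leaves (iv) as the only ready step → (iv).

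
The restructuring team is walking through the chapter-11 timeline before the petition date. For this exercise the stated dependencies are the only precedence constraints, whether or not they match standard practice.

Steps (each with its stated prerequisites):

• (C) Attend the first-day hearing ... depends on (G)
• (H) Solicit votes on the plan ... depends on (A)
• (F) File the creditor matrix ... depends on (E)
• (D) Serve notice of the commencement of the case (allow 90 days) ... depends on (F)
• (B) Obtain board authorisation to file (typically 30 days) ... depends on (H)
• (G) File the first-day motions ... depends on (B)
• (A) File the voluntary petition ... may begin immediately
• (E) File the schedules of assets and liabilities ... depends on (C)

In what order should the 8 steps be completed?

(A) has no prerequisites → (A) first.
That leaves (H) as the only ready step → (H).
(B) needed (H), now all done → (B).
(G) is the only step now ready → (G).
That leaves (C) as the only ready step → (C).
That leaves (E) as the only ready step → (E).
That leaves (F) as the only ready step → (F).
(D) is the only step now ready → (D).

(A), (H), (B), (G), (C), (E), (F), (D)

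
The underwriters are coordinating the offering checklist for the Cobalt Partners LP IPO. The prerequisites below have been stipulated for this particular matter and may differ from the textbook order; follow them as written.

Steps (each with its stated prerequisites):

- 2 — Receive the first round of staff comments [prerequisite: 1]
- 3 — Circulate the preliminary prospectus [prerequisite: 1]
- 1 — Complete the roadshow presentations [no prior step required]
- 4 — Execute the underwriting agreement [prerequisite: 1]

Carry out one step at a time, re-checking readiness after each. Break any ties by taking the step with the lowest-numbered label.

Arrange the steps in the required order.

1, 2, 3, 4

Only 1 has no prerequisites, so it is first.
Now 2, 3 and 4 have their prerequisites met. 2 has the earlier label, so 2 next.
Now 3 and 4 have their prerequisites met. 3 has the earlier label, so 3 next.
4 needed 1, now all done → 4.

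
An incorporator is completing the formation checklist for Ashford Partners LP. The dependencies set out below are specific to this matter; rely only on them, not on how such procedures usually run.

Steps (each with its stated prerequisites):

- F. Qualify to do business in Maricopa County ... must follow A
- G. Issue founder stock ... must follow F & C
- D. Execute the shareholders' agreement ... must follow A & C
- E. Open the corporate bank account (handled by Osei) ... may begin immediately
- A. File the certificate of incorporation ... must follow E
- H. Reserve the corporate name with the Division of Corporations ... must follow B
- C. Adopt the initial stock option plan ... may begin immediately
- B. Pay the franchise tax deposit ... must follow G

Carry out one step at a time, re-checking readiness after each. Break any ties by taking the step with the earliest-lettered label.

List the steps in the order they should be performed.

C E A D F G B H

C and E have no prerequisites; C has the earlier label, so C is first.
E is the only step now ready → E.
Next only A has its prerequisites met → A.
D and F are both available; D has the earlier label → D.
F needed A, now all done → F.
G is the only step now ready → G.
That leaves B as the only ready step → B.
That leaves H as the only ready step → H.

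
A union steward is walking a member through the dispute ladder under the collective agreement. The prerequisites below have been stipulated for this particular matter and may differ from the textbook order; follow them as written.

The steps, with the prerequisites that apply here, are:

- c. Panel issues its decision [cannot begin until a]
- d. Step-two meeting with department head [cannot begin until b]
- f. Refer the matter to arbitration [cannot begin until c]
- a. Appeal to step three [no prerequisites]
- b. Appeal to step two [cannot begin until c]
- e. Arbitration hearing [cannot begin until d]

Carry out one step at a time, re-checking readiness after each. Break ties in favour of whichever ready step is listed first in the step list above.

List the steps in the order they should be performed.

a has no prerequisites → a first.
c needed a, now all done → c.
Ready: f and b. f is listed earlier → f.
b needed c, now all done → b.
d is the only step now ready → d.
Next only e has its prerequisites met → e.

a, c, f, b, d, e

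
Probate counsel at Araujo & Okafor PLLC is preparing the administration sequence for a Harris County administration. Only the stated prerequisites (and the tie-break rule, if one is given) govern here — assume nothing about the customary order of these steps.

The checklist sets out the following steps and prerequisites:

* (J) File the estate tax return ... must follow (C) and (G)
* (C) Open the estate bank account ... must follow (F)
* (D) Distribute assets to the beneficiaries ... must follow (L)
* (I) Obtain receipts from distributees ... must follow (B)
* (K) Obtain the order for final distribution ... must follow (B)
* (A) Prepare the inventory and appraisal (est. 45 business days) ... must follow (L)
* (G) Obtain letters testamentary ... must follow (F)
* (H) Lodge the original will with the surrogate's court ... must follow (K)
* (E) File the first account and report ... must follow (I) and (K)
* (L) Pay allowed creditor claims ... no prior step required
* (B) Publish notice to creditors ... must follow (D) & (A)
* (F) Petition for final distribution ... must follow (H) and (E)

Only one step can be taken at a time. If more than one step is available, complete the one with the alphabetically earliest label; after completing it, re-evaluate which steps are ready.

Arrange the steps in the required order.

(L), (A), (D), (B), (I), (K), (E), (H), (F), (C), (G), (J)

(L) has no prerequisites → (L) first.
Ready: (A) and (D). (A) has the earlier label → (A).
(D) is the only step now ready → (D).
Next only (B) has its prerequisites met → (B).
Ready: (I) and (K). (I) has the earlier label → (I).
That leaves (K) as the only ready step → (K).
Ready: (E) and (H). (E) has the earlier label → (E).
(H) needed (K), now all done → (H).
(F) needed (E) and (H), now all done → (F).
Ready: (C) and (G). (C) has the earlier label → (C).
(G) needed (F), now all done → (G).
Next only (J) has its prerequisites met → (J).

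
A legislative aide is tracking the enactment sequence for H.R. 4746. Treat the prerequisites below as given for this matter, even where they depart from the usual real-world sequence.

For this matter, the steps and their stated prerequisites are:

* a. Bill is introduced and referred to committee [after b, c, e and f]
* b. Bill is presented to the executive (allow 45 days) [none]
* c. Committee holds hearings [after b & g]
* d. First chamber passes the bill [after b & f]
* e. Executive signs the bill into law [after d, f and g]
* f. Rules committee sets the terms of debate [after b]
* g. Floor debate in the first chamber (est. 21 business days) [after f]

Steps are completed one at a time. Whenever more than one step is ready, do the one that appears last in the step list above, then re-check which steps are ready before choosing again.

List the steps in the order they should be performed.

b, f, g, d, e, c, a

Only b has no prerequisites, so it is first.
f needed b, now all done → f.
g and d are both available; g is listed later → g.
d and c are both available; d is listed later → d.
Now e and c have their prerequisites met. e is listed later, so e next.
That leaves c as the only ready step → c.
a needed f, e, c and b, now all done → a.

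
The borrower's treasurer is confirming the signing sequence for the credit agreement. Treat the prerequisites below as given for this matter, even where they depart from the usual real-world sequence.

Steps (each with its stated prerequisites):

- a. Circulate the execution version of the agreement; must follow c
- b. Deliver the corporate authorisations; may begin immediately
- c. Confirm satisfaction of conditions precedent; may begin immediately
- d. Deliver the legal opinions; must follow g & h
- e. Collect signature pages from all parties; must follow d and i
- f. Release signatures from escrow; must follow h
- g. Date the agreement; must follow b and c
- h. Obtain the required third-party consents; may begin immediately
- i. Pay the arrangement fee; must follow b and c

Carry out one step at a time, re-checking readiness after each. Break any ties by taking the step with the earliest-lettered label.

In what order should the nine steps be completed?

b → c → a → g → h → d → f → i → e

Nothing is required for b, c and h. b has the earlier label → b first.
Ready: c and h. c has the earlier label → c.
a, g, h and i are all available; a has the earlier label → a.
Ready: g, h and i. g has the earlier label → g.
Now h and i have their prerequisites met. h has the earlier label, so h next.
d and f now also ready, so the ready set is {d, f, i}; d has the earlier label → d.
Now f and i have their prerequisites met. f has the earlier label, so f next.
i needed b and c, now all done → i.
That leaves e as the only ready step → e.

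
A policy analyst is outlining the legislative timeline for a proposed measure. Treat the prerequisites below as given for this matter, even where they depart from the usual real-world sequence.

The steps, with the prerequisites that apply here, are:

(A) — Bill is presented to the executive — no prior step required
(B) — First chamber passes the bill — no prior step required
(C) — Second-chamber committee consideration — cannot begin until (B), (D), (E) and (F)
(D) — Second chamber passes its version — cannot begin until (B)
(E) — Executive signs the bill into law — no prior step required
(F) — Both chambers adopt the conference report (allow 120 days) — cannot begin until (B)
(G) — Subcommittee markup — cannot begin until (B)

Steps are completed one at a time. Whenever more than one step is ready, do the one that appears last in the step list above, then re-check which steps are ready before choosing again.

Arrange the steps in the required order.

(E), (B), (G), (F), (D), (C), (A)

(E), (B) and (A) have no prerequisites; (E) is listed later, so (E) is first.
Now (B) and (A) have their prerequisites met. (B) is listed later, so (B) next.
(G), (F), (D) and (A) are all available; (G) is listed later → (G).
(F), (D) and (A) are all available; (F) is listed later → (F).
Ready: (D) and (A). (D) is listed later → (D).
(C) now also ready, so the ready set is {(C), (A)}; (C) is listed later → (C).
Next only (A) has its prerequisites met → (A).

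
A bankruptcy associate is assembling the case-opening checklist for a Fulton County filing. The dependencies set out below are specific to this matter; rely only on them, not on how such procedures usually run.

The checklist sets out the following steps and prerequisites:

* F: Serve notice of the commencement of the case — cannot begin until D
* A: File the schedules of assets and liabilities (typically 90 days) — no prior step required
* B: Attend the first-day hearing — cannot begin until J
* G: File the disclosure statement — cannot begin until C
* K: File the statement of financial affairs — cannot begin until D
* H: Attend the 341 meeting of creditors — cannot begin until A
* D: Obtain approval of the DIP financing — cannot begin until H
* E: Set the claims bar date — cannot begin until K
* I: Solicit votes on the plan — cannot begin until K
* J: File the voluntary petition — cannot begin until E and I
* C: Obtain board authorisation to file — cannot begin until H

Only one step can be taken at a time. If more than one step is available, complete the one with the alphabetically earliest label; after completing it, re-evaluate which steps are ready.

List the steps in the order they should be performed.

A H C D F G K E I J B

A is the only step with nothing outstanding, so it goes first.
H needed A, now all done → H.
Now C and D have their prerequisites met. C has the earlier label, so C next.
G now also ready, so the ready set is {D, G}; D has the earlier label → D.
F and K now also ready, so the ready set is {F, G, K}; F has the earlier label → F.
Ready: G and K. G has the earlier label → G.
K is the only step now ready → K.
Now E and I have their prerequisites met. E has the earlier label, so E next.
I is the only step now ready → I.
Next only J has its prerequisites met → J.
That leaves B as the only ready step → B.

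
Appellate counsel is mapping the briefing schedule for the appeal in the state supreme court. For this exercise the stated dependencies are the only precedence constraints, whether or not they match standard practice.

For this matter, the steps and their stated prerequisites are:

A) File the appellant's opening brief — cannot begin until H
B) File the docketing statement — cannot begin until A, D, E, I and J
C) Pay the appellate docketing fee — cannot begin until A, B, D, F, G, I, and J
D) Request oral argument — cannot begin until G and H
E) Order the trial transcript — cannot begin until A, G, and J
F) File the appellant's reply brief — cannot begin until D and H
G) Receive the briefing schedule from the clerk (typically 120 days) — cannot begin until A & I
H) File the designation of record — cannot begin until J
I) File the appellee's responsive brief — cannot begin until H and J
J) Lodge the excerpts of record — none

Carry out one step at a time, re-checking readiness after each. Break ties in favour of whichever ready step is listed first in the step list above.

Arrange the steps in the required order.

Only J has no prerequisites, so it is first.
That leaves H as the only ready step → H.
A and I are both available; A is listed earlier → A.
Next only I has its prerequisites met → I.
G needed A and I, now all done → G.
Ready: D and E. D is listed earlier → D.
Now E and F have their prerequisites met. E is listed earlier, so E next.
B now also ready, so the ready set is {B, F}; B is listed earlier → B.
F is the only step now ready → F.
C needed A, B, D, F, G, I and J, now all done → C.

J, H, A, I, G, D, E, B, F, C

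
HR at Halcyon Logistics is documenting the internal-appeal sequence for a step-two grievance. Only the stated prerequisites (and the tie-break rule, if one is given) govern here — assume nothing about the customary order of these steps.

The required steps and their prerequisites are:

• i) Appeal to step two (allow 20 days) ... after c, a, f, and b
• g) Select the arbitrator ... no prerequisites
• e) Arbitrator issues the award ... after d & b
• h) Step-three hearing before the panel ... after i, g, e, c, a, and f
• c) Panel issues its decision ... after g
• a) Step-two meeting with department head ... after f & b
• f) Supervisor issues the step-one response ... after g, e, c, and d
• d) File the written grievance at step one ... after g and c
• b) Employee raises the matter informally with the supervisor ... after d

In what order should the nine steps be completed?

g, c, d, b, e, f, a, i, h

g is the only step with nothing outstanding, so it goes first.
c needed g, now all done → c.
That leaves d as the only ready step → d.
b needed d, now all done → b.
e needed d and b, now all done → e.
f needed g, e, c and d, now all done → f.
That leaves a as the only ready step → a.
i is the only step now ready → i.
Next only h has its prerequisites met → h.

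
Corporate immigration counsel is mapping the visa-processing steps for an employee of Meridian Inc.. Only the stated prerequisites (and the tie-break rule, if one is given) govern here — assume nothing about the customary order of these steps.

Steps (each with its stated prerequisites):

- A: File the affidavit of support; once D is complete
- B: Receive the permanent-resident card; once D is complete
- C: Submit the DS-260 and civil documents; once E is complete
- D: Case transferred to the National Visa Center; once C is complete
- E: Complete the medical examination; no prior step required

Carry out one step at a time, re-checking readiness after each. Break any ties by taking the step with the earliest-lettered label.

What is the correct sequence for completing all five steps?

E, C, D, A, B

E is the only step with nothing outstanding, so it goes first.
Next only C has its prerequisites met → C.
Next only D has its prerequisites met → D.
Now A and B have their prerequisites met. A has the earlier label, so A next.
That leaves B as the only ready step → B.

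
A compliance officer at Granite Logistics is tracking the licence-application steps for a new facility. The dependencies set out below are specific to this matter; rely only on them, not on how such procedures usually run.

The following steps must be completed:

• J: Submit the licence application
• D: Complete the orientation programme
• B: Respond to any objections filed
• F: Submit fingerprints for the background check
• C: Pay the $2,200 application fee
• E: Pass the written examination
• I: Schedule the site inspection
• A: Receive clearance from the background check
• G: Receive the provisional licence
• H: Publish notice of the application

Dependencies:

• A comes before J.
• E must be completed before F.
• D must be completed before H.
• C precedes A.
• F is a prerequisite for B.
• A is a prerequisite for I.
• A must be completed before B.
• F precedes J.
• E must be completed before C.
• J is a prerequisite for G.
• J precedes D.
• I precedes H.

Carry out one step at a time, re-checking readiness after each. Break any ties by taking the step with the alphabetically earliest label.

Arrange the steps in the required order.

E is the only step with nothing outstanding, so it goes first.
Now C and F have their prerequisites met. C has the earlier label, so C next.
Ready: A and F. A has the earlier label → A.
F and I are both available; F has the earlier label → F.
Now B, I and J have their prerequisites met. B has the earlier label, so B next.
Ready: I and J. I has the earlier label → I.
J needed A and F, now all done → J.
Ready: D and G. D has the earlier label → D.
H now also ready, so the ready set is {G, H}; G has the earlier label → G.
Next only H has its prerequisites met → H.

E, C, A, F, B, I, J, D, G, H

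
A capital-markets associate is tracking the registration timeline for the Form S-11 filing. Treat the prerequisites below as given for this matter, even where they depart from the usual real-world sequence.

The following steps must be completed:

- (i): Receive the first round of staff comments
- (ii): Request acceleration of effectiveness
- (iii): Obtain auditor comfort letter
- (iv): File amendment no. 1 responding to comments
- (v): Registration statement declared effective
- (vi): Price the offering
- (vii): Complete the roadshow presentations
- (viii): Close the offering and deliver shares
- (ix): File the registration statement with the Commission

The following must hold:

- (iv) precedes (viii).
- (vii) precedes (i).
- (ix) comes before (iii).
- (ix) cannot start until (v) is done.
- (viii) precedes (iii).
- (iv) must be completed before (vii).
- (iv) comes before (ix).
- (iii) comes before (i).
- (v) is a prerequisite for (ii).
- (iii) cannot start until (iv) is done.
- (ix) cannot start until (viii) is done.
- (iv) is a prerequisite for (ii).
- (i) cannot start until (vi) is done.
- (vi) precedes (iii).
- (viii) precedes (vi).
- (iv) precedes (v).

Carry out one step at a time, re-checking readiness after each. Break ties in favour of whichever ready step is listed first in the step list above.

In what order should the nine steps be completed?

(iv), (v), (ii), (vii), (viii), (vi), (ix), (iii), (i)

Only (iv) has no prerequisites, so it is first.
Now (v), (vii) and (viii) have their prerequisites met. (v) is listed earlier, so (v) next.
Now (ii), (vii) and (viii) have their prerequisites met. (ii) is listed earlier, so (ii) next.
Now (vii) and (viii) have their prerequisites met. (vii) is listed earlier, so (vii) next.
Next only (viii) has its prerequisites met → (viii).
Ready: (vi) and (ix). (vi) is listed earlier → (vi).
(ix) needed (iv), (v) and (viii), now all done → (ix).
(iii) needed (iv), (vi), (viii) and (ix), now all done → (iii).
That leaves (i) as the only ready step → (i).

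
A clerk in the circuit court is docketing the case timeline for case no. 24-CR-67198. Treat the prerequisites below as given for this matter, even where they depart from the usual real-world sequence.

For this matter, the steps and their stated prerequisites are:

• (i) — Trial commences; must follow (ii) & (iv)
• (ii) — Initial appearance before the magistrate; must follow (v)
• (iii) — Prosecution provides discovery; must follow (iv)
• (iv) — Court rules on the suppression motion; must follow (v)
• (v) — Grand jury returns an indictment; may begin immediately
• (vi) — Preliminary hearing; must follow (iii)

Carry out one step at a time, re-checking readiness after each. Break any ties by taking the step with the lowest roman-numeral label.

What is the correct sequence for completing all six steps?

(v), (ii), (iv), (i), (iii), (vi)

Only (v) has no prerequisites, so it is first.
Now (ii) and (iv) have their prerequisites met. (ii) has the earlier label, so (ii) next.
That leaves (iv) as the only ready step → (iv).
Now (i) and (iii) have their prerequisites met. (i) has the earlier label, so (i) next.
(iii) needed (iv), now all done → (iii).
Next only (vi) has its prerequisites met → (vi).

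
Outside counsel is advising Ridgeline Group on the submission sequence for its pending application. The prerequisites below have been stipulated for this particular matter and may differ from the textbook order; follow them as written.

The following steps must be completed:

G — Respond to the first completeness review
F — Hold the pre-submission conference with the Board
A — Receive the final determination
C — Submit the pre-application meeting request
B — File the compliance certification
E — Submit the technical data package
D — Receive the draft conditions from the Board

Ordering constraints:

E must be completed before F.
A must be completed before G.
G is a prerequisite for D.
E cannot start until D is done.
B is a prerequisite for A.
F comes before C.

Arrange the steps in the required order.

B, A, G, D, E, F, C

B has no prerequisites → B first.
Next only A has its prerequisites met → A.
Next only G has its prerequisites met → G.
D needed G, now all done → D.
Next only E has its prerequisites met → E.
Next only F has its prerequisites met → F.
Next only C has its prerequisites met → C.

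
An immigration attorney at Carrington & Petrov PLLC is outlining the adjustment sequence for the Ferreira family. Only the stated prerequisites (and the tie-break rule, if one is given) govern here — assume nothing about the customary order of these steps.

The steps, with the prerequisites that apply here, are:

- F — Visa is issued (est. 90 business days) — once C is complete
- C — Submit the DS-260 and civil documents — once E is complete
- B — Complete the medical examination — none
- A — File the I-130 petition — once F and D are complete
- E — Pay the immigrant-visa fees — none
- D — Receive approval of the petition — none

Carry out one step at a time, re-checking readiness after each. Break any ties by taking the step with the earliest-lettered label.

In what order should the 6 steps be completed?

B, D, E, C, F, A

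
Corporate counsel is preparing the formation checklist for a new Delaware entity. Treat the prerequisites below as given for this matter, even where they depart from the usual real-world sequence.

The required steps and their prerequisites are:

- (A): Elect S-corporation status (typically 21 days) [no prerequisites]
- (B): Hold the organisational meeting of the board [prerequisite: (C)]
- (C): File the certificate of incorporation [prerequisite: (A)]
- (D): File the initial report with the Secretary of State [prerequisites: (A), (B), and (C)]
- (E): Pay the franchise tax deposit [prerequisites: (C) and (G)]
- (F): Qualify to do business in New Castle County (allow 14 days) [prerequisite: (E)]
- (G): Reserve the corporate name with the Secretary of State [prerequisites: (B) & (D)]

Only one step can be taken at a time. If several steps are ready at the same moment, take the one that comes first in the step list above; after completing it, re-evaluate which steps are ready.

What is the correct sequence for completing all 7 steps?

(A), (C), (B), (D), (G), (E), (F)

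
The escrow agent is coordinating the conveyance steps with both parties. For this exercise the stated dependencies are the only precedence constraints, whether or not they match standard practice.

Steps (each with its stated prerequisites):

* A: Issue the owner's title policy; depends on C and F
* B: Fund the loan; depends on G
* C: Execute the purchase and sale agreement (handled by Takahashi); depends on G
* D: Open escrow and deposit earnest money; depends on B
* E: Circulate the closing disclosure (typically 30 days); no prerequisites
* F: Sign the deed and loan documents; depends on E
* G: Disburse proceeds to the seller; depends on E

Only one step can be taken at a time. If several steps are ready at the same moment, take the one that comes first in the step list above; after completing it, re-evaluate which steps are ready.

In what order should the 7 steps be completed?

E is the only step with nothing outstanding, so it goes first.
Now F and G have their prerequisites met. F is listed earlier, so F next.
G needed E, now all done → G.
Ready: B and C. B is listed earlier → B.
D now also ready, so the ready set is {C, D}; C is listed earlier → C.
Now A and D have their prerequisites met. A is listed earlier, so A next.
D is the only step now ready → D.

E, F, G, B, C, A, D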